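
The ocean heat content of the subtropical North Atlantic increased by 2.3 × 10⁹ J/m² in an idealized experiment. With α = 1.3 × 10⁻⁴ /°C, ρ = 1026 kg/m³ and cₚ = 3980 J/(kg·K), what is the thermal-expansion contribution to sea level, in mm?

Δh = αQ/(ρcₚ) = 1.3×10⁻⁴ × 2.3×10⁹ / (1026 × 3980) ≈ 0.073222 m

about 73.2 mm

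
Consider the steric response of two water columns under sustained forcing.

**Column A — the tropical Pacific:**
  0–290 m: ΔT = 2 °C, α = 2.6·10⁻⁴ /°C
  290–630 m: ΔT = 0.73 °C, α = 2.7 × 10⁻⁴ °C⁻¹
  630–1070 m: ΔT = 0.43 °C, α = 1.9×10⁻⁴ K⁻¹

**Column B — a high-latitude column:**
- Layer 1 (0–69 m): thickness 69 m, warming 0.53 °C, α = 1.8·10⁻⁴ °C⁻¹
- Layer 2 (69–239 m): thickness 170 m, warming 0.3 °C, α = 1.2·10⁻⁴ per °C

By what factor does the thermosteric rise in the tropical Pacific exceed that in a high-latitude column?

a factor of 20

A 290 × 2.6×10⁻⁴ × 2 = 0.15080 m
A Layer 2: 0.73 × 2.7×10⁻⁴ × 340 = 0.067014 m
A 1.9×10⁻⁴ × 0.43 × 440 = 0.035948 m
A total: 0.253762 m
B 0–69 m: 69 × 0.53 × 1.8×10⁻⁴ = 0.0065826 m
B 69–239 m: 0.3 × 170 × 1.2×10⁻⁴ = 0.00612 m
B total: 0.0127026 m
Ratio: 0.253762 / 0.0127026 ≈ 19.98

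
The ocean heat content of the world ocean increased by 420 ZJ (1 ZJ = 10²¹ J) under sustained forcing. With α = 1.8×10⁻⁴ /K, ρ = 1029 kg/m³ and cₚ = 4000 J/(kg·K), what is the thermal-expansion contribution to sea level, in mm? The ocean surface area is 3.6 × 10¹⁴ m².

51.0 mm of thermosteric rise

Per unit area: Q = 420×10²¹ / (3.6×10¹⁴) ≈ 1.167×10⁹ J/m²
Δh = αQ/(ρcₚ) = 1.8×10⁻⁴ × 1.167×10⁹ / (1029 × 4000) ≈ 0.051035 m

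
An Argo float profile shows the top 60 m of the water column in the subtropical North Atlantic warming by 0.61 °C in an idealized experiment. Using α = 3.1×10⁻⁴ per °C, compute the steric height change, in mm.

11.3 mm of thermosteric rise

Δh = αΔT·H = 3.1×10⁻⁴ × 0.61 × 60 = 0.011346 m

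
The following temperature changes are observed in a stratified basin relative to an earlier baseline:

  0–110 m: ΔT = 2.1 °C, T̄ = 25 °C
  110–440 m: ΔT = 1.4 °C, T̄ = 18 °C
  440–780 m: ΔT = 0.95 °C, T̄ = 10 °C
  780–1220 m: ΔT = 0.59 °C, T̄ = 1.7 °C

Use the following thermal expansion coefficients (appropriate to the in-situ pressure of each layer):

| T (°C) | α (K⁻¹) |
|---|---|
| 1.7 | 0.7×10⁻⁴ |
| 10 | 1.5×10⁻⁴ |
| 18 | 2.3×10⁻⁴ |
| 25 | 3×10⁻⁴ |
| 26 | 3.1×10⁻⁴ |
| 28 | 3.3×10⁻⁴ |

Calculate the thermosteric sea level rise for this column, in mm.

242 mm

Layer 1 at 25 °C → α = 3×10⁻⁴ K⁻¹
Layer 2 at 18 °C → α = 2.3×10⁻⁴ K⁻¹
Layer 3 at 10 °C → α = 1.5×10⁻⁴ K⁻¹
Layer 4 at 1.7 °C → α = 0.7×10⁻⁴ K⁻¹
0–110 m: 2.1 × 110 × 3×10⁻⁴ = 0.06930 m
1.4 × 330 × 2.3×10⁻⁴ = 0.10626 m
440–780 m: 0.95 × 1.5×10⁻⁴ × 340 = 0.04845 m
440 × 0.7×10⁻⁴ × 0.59 = 0.018172 m
Δh = 0.06930 + 0.10626 + 0.04845 + 0.018172 = 0.242182 m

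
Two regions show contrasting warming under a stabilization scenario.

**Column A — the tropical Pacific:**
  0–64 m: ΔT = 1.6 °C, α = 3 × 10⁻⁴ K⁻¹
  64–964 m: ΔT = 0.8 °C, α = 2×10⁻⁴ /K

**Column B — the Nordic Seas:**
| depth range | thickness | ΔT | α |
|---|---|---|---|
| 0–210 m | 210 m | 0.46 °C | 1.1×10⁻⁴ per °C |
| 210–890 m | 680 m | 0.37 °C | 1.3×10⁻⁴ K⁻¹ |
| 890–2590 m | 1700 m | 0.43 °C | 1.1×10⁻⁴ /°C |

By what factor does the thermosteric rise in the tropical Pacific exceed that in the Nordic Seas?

1.4

A Layer 1: 1.6 × 64 × 3×10⁻⁴ = 0.03072 m
A 64–964 m: 0.8 × 2×10⁻⁴ × 900 = 0.14400 m
A total: 0.17472 m
B Layer 1: 1.1×10⁻⁴ × 210 × 0.46 = 0.010626 m
B 210–890 m: 0.37 × 680 × 1.3×10⁻⁴ = 0.032708 m
B 1700 × 0.43 × 1.1×10⁻⁴ = 0.08041 m
B total: 0.123744 m
Ratio: 0.17472 / 0.123744 ≈ 1.412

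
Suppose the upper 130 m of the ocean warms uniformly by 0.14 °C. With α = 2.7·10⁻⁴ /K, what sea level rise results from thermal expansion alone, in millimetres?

Δh = αΔT·H = 2.7×10⁻⁴ × 0.14 × 130 = 0.004914 m

4.9 mm of thermosteric rise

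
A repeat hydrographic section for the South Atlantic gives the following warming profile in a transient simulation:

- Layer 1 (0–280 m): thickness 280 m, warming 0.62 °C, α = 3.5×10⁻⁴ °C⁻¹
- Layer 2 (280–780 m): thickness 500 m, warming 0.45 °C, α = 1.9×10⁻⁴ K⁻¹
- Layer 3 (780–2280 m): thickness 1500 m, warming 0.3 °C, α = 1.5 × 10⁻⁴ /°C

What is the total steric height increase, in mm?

171 mm

280 × 3.5×10⁻⁴ × 0.62 = 0.06076 m
Layer 2: 0.45 × 1.9×10⁻⁴ × 500 = 0.04275 m
Layer 3: 1.5×10⁻⁴ × 0.3 × 1500 = 0.06750 m
Δh = 0.06076 + 0.04275 + 0.06750 = 0.17101 m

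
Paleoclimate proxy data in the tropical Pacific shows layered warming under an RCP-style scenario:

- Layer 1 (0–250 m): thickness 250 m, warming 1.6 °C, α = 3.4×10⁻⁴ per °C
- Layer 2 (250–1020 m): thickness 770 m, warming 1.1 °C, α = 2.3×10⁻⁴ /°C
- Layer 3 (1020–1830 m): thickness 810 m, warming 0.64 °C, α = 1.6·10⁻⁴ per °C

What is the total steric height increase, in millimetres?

0–250 m: 250 × 3.4×10⁻⁴ × 1.6 = 0.13600 m
Layer 2: 2.3×10⁻⁴ × 770 × 1.1 = 0.19481 m
Layer 3: 0.64 × 810 × 1.6×10⁻⁴ = 0.082944 m
Δh = 0.13600 + 0.19481 + 0.082944 = 0.413754 m

Δh = 410 mm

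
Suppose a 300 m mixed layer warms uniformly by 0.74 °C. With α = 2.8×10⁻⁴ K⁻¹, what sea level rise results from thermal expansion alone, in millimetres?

62 mm

Δh = αΔT·H = 2.8×10⁻⁴ × 0.74 × 300 = 0.06216 m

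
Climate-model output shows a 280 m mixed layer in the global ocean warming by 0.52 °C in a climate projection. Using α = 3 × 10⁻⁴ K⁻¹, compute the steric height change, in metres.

Δh = αΔT·H = 3×10⁻⁴ × 0.52 × 280 = 0.04368 m

0.044 m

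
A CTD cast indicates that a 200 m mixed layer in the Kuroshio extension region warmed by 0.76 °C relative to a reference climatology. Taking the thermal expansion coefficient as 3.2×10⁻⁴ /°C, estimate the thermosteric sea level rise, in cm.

Δh = αΔT·H = 3.2×10⁻⁴ × 0.76 × 200 = 0.04864 m

4.86 cm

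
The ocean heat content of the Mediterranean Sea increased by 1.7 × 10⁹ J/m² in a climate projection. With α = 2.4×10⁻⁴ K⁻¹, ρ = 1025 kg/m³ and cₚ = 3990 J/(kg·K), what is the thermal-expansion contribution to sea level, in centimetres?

9.98 cm of thermosteric rise

Δh = αQ/(ρcₚ) = 2.4×10⁻⁴ × 1.7×10⁹ / (1025 × 3990) ≈ 0.099762 m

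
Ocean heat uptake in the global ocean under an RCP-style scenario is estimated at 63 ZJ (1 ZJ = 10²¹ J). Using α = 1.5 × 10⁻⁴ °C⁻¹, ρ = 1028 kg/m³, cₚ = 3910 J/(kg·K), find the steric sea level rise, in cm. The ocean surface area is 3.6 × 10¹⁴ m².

Per unit area: Q = 63×10²¹ / (3.6×10¹⁴) = 1.75×10⁸ J/m²
Δh = αQ/(ρcₚ) = 1.5×10⁻⁴ × 1.75×10⁸ / (1028 × 3910) ≈ 0.0065307 m

0.653 cm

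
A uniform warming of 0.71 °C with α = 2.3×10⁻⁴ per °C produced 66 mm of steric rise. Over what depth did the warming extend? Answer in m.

H ≈ 404 m

H = Δh/(αΔT) = 0.066 / (2.3×10⁻⁴ × 0.71) ≈ 404.2 m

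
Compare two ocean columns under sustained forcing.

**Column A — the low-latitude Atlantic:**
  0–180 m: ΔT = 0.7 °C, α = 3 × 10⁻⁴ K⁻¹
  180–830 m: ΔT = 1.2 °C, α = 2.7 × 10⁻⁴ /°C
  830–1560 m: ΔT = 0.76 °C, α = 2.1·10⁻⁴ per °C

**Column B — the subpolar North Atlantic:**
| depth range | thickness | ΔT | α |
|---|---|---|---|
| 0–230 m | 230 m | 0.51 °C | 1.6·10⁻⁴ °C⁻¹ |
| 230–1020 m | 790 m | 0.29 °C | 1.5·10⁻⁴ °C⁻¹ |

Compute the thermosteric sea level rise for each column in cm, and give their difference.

Δh_A ≈ 36.5 cm, Δh_B ≈ 5.31 cm; difference ≈ 31.2 cm

A 0–180 m: 180 × 3×10⁻⁴ × 0.7 = 0.03780 m
A Layer 2: 1.2 × 2.7×10⁻⁴ × 650 = 0.21060 m
A 830–1560 m: 2.1×10⁻⁴ × 730 × 0.76 = 0.116508 m
A total: 0.364908 m
B 0–230 m: 230 × 1.6×10⁻⁴ × 0.51 = 0.018768 m
B 230–1020 m: 1.5×10⁻⁴ × 790 × 0.29 = 0.034365 m
B total: 0.053133 m
Difference: 0.364908 − 0.053133 = 0.311775 m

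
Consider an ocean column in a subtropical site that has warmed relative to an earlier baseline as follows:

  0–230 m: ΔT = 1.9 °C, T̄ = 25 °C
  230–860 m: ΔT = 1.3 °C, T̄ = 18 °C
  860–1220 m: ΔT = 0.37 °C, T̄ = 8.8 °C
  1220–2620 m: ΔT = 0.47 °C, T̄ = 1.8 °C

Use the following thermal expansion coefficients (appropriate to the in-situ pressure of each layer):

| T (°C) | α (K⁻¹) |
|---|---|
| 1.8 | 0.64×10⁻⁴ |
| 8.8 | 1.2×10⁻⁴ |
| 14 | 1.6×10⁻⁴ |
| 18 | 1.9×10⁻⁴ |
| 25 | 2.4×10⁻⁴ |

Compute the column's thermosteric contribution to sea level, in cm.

Layer 1 at 25 °C → α = 2.4×10⁻⁴ K⁻¹
Layer 2 at 18 °C → α = 1.9×10⁻⁴ K⁻¹
Layer 3 at 8.8 °C → α = 1.2×10⁻⁴ K⁻¹
Layer 4 at 1.8 °C → α = 0.64×10⁻⁴ K⁻¹
230 × 2.4×10⁻⁴ × 1.9 = 0.10488 m
Layer 2: 1.9×10⁻⁴ × 630 × 1.3 = 0.15561 m
Layer 3: 0.37 × 1.2×10⁻⁴ × 360 = 0.015984 m
1220–2620 m: 0.64×10⁻⁴ × 1400 × 0.47 = 0.042112 m
Δh = 0.10488 + 0.15561 + 0.015984 + 0.042112 = 0.318586 m

Δh ≈ 31.9 cm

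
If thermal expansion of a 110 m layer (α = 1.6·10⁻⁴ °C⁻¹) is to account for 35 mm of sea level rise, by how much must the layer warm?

ΔT = Δh/(αH) = 0.035 / (1.6×10⁻⁴ × 110) ≈ 1.989 °C

1.99 °C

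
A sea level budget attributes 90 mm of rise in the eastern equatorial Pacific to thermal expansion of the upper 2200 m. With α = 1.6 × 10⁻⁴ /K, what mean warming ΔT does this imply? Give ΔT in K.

ΔT = Δh/(αH) = 0.09 / (1.6×10⁻⁴ × 2200) ≈ 0.2557 K

about 0.256 K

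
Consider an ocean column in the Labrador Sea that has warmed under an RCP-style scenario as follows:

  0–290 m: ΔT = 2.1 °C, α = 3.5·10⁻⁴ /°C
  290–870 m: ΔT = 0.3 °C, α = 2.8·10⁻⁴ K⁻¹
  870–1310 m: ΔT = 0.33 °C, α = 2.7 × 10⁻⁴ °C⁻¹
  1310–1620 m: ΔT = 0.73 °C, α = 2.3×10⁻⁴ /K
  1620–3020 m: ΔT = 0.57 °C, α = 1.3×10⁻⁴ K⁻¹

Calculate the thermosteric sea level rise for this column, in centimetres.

0–290 m: 2.1 × 290 × 3.5×10⁻⁴ = 0.21315 m
2.8×10⁻⁴ × 580 × 0.3 = 0.04872 m
2.7×10⁻⁴ × 0.33 × 440 = 0.039204 m
1310–1620 m: 310 × 2.3×10⁻⁴ × 0.73 = 0.052049 m
0.57 × 1400 × 1.3×10⁻⁴ = 0.10374 m
Δh = 0.21315 + 0.04872 + 0.039204 + 0.052049 + 0.10374 = 0.456863 m ≈ 45.7 cm

45.7 cm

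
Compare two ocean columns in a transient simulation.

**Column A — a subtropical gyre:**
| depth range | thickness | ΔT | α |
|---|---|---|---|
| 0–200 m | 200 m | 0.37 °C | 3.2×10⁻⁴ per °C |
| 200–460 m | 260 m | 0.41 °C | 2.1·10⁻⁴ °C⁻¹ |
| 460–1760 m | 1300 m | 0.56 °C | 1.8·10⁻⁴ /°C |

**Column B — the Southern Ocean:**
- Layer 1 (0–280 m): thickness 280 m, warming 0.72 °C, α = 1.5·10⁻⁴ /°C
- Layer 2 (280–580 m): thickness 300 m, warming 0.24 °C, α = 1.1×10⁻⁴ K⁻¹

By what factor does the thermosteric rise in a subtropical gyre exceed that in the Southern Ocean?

a factor of 4.64

A Layer 1: 200 × 3.2×10⁻⁴ × 0.37 = 0.02368 m
A Layer 2: 2.1×10⁻⁴ × 0.41 × 260 = 0.022386 m
A Layer 3: 0.56 × 1300 × 1.8×10⁻⁴ = 0.13104 m
A total: 0.177106 m
B 0–280 m: 1.5×10⁻⁴ × 280 × 0.72 = 0.03024 m
B 300 × 0.24 × 1.1×10⁻⁴ = 0.00792 m
B total: 0.03816 m
Ratio: 0.177106 / 0.03816 ≈ 4.641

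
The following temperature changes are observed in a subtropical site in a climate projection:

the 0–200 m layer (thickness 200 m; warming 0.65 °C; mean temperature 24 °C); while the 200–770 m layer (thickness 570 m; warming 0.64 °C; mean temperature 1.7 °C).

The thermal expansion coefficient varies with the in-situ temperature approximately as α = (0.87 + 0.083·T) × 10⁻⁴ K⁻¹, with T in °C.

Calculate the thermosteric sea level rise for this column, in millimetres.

74.1 mm

Layer 1: α = (0.87 + 0.083×24)×10⁻⁴ = 2.862×10⁻⁴ K⁻¹
Layer 2: α = (0.87 + 0.083×1.7)×10⁻⁴ = 1.0111×10⁻⁴ K⁻¹
0–200 m: 200 × 0.65 × 2.862×10⁻⁴ = 0.037206 m
Layer 2: 570 × 0.64 × 1.0111×10⁻⁴ = 0.036884928 m
Δh = 0.037206 + 0.036884928 = 0.074090928 m ≈ 74.1 mm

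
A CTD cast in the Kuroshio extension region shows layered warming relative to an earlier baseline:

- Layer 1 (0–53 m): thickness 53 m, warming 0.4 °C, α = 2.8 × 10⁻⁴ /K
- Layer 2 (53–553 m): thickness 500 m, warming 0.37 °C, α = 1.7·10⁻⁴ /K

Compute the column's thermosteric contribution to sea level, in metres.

about 0.037 m

0.4 × 53 × 2.8×10⁻⁴ = 0.005936 m
53–553 m: 500 × 0.37 × 1.7×10⁻⁴ = 0.03145 m
Δh = 0.005936 + 0.03145 = 0.037386 m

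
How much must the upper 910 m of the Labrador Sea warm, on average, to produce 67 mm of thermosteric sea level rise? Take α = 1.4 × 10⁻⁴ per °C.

ΔT = Δh/(αH) = 0.067 / (1.4×10⁻⁴ × 910) ≈ 0.5259 K

ΔT ≈ 0.53 K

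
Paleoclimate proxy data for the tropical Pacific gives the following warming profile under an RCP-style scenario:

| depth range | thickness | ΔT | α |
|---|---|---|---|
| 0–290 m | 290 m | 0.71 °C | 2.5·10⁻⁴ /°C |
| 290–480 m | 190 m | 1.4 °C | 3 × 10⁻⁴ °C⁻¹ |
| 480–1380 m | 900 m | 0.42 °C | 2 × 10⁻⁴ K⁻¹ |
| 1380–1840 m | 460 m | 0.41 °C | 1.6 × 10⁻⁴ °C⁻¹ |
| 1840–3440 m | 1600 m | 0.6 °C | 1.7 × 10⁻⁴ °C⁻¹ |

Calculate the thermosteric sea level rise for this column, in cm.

0.71 × 290 × 2.5×10⁻⁴ = 0.051475 m
290–480 m: 3×10⁻⁴ × 1.4 × 190 = 0.07980 m
Layer 3: 900 × 0.42 × 2×10⁻⁴ = 0.07560 m
1380–1840 m: 460 × 0.41 × 1.6×10⁻⁴ = 0.030176 m
Layer 5: 1.7×10⁻⁴ × 0.6 × 1600 = 0.16320 m
Δh = 0.051475 + 0.07980 + 0.07560 + 0.030176 + 0.16320 = 0.400251 m

40.0 cm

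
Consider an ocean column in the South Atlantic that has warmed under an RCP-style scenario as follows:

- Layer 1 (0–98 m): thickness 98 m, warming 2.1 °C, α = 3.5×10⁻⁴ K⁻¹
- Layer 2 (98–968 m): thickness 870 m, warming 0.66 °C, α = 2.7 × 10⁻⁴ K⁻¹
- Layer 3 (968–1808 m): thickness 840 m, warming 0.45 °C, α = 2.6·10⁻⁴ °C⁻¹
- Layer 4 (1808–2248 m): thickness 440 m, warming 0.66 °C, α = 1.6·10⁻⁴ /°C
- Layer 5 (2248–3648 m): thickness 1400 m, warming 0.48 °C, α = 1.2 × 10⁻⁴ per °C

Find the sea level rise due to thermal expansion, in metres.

Layer 1: 98 × 2.1 × 3.5×10⁻⁴ = 0.07203 m
Layer 2: 2.7×10⁻⁴ × 870 × 0.66 = 0.155034 m
968–1808 m: 0.45 × 2.6×10⁻⁴ × 840 = 0.09828 m
Layer 4: 1.6×10⁻⁴ × 440 × 0.66 = 0.046464 m
1.2×10⁻⁴ × 1400 × 0.48 = 0.08064 m
Δh = 0.07203 + 0.155034 + 0.09828 + 0.046464 + 0.08064 = 0.452448 m ≈ 0.452 m

0.452 m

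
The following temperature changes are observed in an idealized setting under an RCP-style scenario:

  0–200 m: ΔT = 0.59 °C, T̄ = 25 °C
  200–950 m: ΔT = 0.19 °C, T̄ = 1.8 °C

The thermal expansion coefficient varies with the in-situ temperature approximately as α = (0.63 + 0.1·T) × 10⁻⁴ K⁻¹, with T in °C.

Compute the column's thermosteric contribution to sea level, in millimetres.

about 48.5 mm

Layer 1: α = (0.63 + 0.1×25)×10⁻⁴ = 3.13×10⁻⁴ K⁻¹
Layer 2: α = (0.63 + 0.1×1.8)×10⁻⁴ = 0.81×10⁻⁴ K⁻¹
3.13×10⁻⁴ × 200 × 0.59 = 0.036934 m
Layer 2: 750 × 0.19 × 0.81×10⁻⁴ = 0.0115425 m
Δh = 0.036934 + 0.0115425 = 0.0484765 m ≈ 48.5 mm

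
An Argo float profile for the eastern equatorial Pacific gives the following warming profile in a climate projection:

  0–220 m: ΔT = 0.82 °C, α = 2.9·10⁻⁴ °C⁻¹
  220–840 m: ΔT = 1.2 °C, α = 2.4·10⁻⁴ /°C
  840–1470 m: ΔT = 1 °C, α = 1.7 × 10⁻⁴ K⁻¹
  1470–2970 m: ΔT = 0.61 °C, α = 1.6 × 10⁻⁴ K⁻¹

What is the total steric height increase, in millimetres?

484 mm

0–220 m: 0.82 × 220 × 2.9×10⁻⁴ = 0.052316 m
620 × 1.2 × 2.4×10⁻⁴ = 0.17856 m
1.7×10⁻⁴ × 630 × 1 = 0.10710 m
Layer 4: 0.61 × 1.6×10⁻⁴ × 1500 = 0.14640 m
Δh = 0.052316 + 0.17856 + 0.10710 + 0.14640 = 0.484376 m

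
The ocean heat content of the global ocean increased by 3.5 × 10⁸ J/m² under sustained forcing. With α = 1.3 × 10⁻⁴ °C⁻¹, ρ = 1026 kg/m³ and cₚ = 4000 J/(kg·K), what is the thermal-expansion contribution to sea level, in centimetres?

Δh = 1.11 cm

Δh = αQ/(ρcₚ) = 1.3×10⁻⁴ × 3.5×10⁸ / (1026 × 4000) ≈ 0.011087 m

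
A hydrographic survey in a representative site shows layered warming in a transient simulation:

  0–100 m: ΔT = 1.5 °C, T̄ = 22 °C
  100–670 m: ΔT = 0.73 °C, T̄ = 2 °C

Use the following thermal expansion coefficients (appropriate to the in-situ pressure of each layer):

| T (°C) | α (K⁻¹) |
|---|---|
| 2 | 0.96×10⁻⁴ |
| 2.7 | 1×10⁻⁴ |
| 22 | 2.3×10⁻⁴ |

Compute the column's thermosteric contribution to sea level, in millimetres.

74.4 mm

Layer 1 at 22 °C → α = 2.3×10⁻⁴ K⁻¹
Layer 2 at 2 °C → α = 0.96×10⁻⁴ K⁻¹
1.5 × 100 × 2.3×10⁻⁴ = 0.03450 m
100–670 m: 570 × 0.96×10⁻⁴ × 0.73 = 0.0399456 m
Δh = 0.03450 + 0.0399456 = 0.0744456 m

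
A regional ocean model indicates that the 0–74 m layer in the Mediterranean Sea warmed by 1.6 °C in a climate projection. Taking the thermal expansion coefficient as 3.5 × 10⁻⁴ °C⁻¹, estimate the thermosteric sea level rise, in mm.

41.4 mm of thermosteric rise

Δh = αΔT·H = 3.5×10⁻⁴ × 1.6 × 74 = 0.04144 m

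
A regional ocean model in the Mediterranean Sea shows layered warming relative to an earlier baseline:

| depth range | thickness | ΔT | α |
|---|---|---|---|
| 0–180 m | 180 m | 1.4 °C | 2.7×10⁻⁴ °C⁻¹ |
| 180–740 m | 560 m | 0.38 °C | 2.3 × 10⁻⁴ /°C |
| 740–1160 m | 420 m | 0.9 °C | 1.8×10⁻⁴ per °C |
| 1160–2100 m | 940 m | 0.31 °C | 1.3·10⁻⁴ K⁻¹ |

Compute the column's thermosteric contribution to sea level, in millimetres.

223 mm of thermosteric rise

0–180 m: 180 × 2.7×10⁻⁴ × 1.4 = 0.06804 m
Layer 2: 0.38 × 2.3×10⁻⁴ × 560 = 0.048944 m
Layer 3: 0.9 × 420 × 1.8×10⁻⁴ = 0.06804 m
1160–2100 m: 1.3×10⁻⁴ × 940 × 0.31 = 0.037882 m
Δh = 0.06804 + 0.048944 + 0.06804 + 0.037882 = 0.222906 m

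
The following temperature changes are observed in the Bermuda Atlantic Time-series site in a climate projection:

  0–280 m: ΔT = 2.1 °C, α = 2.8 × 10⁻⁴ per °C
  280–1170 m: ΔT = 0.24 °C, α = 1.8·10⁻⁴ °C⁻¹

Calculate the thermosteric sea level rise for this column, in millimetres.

about 203 mm

0–280 m: 2.8×10⁻⁴ × 2.1 × 280 = 0.16464 m
890 × 1.8×10⁻⁴ × 0.24 = 0.038448 m
Δh = 0.16464 + 0.038448 = 0.203088 m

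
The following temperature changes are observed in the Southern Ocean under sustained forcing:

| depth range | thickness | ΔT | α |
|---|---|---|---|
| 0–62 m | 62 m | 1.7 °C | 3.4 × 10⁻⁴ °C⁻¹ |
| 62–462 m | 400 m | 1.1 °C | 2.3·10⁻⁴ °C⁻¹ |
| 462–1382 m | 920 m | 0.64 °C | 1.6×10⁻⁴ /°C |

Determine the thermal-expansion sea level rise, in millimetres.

Δh = 230 mm

1.7 × 3.4×10⁻⁴ × 62 = 0.035836 m
Layer 2: 400 × 2.3×10⁻⁴ × 1.1 = 0.10120 m
Layer 3: 0.64 × 920 × 1.6×10⁻⁴ = 0.094208 m
Δh = 0.035836 + 0.10120 + 0.094208 = 0.231244 m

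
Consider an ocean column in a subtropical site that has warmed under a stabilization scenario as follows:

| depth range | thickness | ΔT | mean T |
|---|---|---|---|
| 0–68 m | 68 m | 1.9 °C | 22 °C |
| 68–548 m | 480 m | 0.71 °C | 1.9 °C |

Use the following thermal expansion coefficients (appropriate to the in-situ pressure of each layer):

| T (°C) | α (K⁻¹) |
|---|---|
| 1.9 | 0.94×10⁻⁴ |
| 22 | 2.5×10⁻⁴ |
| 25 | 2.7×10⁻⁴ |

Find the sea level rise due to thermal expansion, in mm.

Layer 1 at 22 °C → α = 2.5×10⁻⁴ K⁻¹
Layer 2 at 1.9 °C → α = 0.94×10⁻⁴ K⁻¹
68 × 1.9 × 2.5×10⁻⁴ = 0.03230 m
480 × 0.71 × 0.94×10⁻⁴ = 0.0320352 m
Δh = 0.03230 + 0.0320352 = 0.0643352 m ≈ 64.3 mm

64.3 mm of thermosteric rise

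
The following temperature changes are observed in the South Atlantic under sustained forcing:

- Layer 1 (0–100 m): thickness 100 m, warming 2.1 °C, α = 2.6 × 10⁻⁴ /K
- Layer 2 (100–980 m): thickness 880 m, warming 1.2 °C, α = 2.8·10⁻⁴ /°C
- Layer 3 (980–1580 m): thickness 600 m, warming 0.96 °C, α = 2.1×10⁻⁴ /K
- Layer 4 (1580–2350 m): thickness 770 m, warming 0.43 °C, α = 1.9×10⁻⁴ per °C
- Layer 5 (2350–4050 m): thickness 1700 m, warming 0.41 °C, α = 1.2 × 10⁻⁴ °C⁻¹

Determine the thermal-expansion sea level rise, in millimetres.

Δh = 620 mm

100 × 2.1 × 2.6×10⁻⁴ = 0.05460 m
2.8×10⁻⁴ × 880 × 1.2 = 0.29568 m
980–1580 m: 0.96 × 600 × 2.1×10⁻⁴ = 0.12096 m
Layer 4: 770 × 1.9×10⁻⁴ × 0.43 = 0.062909 m
Layer 5: 0.41 × 1.2×10⁻⁴ × 1700 = 0.08364 m
Δh = 0.05460 + 0.29568 + 0.12096 + 0.062909 + 0.08364 = 0.617789 m ≈ 620 mm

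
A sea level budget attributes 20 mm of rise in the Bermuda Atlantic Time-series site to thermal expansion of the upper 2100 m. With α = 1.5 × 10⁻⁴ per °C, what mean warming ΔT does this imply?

ΔT = Δh/(αH) = 0.02 / (1.5×10⁻⁴ × 2100) ≈ 0.06349 °C

about 0.0635 °C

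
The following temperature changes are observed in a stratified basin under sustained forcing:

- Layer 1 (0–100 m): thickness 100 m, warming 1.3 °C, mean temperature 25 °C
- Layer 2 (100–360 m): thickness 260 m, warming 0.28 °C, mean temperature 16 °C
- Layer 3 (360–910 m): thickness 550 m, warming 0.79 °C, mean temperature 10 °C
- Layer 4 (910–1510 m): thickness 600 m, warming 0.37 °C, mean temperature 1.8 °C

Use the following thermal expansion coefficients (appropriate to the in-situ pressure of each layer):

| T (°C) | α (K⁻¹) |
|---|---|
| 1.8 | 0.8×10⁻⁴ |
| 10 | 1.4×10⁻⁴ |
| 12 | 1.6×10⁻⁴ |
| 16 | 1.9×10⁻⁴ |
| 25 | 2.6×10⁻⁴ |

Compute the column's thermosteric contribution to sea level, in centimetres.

Δh ≈ 12.6 cm

Layer 1 at 25 °C → α = 2.6×10⁻⁴ K⁻¹
Layer 2 at 16 °C → α = 1.9×10⁻⁴ K⁻¹
Layer 3 at 10 °C → α = 1.4×10⁻⁴ K⁻¹
Layer 4 at 1.8 °C → α = 0.8×10⁻⁴ K⁻¹
Layer 1: 1.3 × 2.6×10⁻⁴ × 100 = 0.03380 m
100–360 m: 1.9×10⁻⁴ × 0.28 × 260 = 0.013832 m
360–910 m: 1.4×10⁻⁴ × 550 × 0.79 = 0.06083 m
910–1510 m: 0.37 × 600 × 0.8×10⁻⁴ = 0.01776 m
Δh = 0.03380 + 0.013832 + 0.06083 + 0.01776 = 0.126222 m ≈ 12.6 cm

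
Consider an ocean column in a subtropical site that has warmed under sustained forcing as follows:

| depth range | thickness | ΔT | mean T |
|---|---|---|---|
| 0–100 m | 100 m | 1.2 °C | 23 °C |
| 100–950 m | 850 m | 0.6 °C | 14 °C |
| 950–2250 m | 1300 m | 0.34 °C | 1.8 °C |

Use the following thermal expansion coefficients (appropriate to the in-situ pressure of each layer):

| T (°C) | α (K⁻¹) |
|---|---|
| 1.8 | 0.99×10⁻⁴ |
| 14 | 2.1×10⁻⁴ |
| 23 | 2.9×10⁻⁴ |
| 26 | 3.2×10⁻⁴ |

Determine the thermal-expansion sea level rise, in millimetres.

about 190 mm

Layer 1 at 23 °C → α = 2.9×10⁻⁴ K⁻¹
Layer 2 at 14 °C → α = 2.1×10⁻⁴ K⁻¹
Layer 3 at 1.8 °C → α = 0.99×10⁻⁴ K⁻¹
100 × 1.2 × 2.9×10⁻⁴ = 0.03480 m
2.1×10⁻⁴ × 850 × 0.6 = 0.10710 m
Layer 3: 1300 × 0.99×10⁻⁴ × 0.34 = 0.043758 m
Δh = 0.03480 + 0.10710 + 0.043758 = 0.185658 m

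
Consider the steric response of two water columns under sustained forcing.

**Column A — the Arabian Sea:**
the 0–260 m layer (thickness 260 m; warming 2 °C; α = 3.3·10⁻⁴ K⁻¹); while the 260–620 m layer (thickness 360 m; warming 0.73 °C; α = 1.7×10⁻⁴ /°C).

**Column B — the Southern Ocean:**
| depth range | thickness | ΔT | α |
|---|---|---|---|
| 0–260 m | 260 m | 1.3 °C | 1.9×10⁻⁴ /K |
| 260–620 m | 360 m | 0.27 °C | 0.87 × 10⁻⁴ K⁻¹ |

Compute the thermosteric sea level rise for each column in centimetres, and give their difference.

A 0–260 m: 2 × 260 × 3.3×10⁻⁴ = 0.17160 m
A Layer 2: 1.7×10⁻⁴ × 0.73 × 360 = 0.044676 m
A total: 0.216276 m
B Layer 1: 260 × 1.9×10⁻⁴ × 1.3 = 0.06422 m
B 260–620 m: 0.27 × 0.87×10⁻⁴ × 360 = 0.0084564 m
B total: 0.0726764 m
Difference: 0.216276 − 0.0726764 = 0.1435996 m

A: 22 cm; B: 7.3 cm; difference 14 cm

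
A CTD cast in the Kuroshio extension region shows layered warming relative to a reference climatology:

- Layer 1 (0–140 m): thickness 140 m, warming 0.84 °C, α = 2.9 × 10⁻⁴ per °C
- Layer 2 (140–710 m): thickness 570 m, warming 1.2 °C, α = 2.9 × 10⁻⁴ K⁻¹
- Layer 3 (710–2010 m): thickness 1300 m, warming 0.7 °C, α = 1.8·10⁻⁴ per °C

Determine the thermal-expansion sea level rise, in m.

0.396 m

140 × 2.9×10⁻⁴ × 0.84 = 0.034104 m
1.2 × 570 × 2.9×10⁻⁴ = 0.19836 m
Layer 3: 1300 × 0.7 × 1.8×10⁻⁴ = 0.16380 m
Δh = 0.034104 + 0.19836 + 0.16380 = 0.396264 m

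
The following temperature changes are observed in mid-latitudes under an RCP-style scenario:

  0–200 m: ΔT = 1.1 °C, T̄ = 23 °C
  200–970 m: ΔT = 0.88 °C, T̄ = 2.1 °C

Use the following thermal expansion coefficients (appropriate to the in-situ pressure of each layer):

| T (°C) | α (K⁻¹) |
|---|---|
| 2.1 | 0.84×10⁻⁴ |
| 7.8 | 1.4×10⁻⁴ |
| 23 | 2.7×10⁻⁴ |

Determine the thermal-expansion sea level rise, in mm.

Layer 1 at 23 °C → α = 2.7×10⁻⁴ K⁻¹
Layer 2 at 2.1 °C → α = 0.84×10⁻⁴ K⁻¹
Layer 1: 1.1 × 200 × 2.7×10⁻⁴ = 0.05940 m
Layer 2: 0.84×10⁻⁴ × 0.88 × 770 = 0.0569184 m
Δh = 0.05940 + 0.0569184 = 0.1163184 m

116 mm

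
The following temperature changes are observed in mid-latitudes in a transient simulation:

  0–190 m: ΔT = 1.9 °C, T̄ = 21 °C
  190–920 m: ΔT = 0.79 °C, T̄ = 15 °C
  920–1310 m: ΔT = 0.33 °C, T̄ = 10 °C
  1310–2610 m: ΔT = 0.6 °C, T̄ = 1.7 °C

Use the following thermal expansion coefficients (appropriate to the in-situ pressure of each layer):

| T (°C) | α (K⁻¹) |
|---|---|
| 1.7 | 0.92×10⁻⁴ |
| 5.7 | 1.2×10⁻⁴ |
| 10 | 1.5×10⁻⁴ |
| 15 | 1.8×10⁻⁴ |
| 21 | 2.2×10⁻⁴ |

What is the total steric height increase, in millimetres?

Δh = 274 mm

Layer 1 at 21 °C → α = 2.2×10⁻⁴ K⁻¹
Layer 2 at 15 °C → α = 1.8×10⁻⁴ K⁻¹
Layer 3 at 10 °C → α = 1.5×10⁻⁴ K⁻¹
Layer 4 at 1.7 °C → α = 0.92×10⁻⁴ K⁻¹
190 × 1.9 × 2.2×10⁻⁴ = 0.07942 m
1.8×10⁻⁴ × 730 × 0.79 = 0.103806 m
1.5×10⁻⁴ × 390 × 0.33 = 0.019305 m
1310–2610 m: 0.6 × 1300 × 0.92×10⁻⁴ = 0.07176 m
Δh = 0.07942 + 0.103806 + 0.019305 + 0.07176 = 0.274291 m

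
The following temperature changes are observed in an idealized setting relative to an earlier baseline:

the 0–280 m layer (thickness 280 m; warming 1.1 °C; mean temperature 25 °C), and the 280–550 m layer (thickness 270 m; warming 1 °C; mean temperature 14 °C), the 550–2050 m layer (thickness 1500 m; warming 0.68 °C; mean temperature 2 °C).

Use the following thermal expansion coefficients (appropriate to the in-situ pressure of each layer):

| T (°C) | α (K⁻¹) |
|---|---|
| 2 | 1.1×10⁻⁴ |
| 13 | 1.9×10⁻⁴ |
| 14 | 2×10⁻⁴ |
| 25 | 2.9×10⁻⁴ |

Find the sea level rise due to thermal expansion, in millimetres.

260 mm

Layer 1 at 25 °C → α = 2.9×10⁻⁴ K⁻¹
Layer 2 at 14 °C → α = 2×10⁻⁴ K⁻¹
Layer 3 at 2 °C → α = 1.1×10⁻⁴ K⁻¹
0–280 m: 1.1 × 2.9×10⁻⁴ × 280 = 0.08932 m
270 × 1 × 2×10⁻⁴ = 0.05400 m
550–2050 m: 0.68 × 1500 × 1.1×10⁻⁴ = 0.11220 m
Δh = 0.08932 + 0.05400 + 0.11220 = 0.25552 m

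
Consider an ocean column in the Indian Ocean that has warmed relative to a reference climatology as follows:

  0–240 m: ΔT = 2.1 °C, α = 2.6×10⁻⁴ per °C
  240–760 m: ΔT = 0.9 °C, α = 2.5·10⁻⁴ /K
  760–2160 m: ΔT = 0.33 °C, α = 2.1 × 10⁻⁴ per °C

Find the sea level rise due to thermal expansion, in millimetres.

345 mm

2.6×10⁻⁴ × 2.1 × 240 = 0.13104 m
520 × 0.9 × 2.5×10⁻⁴ = 0.11700 m
Layer 3: 0.33 × 1400 × 2.1×10⁻⁴ = 0.09702 m
Δh = 0.13104 + 0.11700 + 0.09702 = 0.34506 m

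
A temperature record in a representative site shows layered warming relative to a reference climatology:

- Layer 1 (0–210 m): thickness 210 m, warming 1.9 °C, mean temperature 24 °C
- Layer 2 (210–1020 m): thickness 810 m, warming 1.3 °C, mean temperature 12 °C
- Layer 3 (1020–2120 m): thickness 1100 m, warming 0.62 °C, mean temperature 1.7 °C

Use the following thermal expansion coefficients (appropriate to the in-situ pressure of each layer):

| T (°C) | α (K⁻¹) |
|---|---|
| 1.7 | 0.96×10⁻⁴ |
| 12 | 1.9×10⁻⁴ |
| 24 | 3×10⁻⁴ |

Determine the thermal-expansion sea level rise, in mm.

Layer 1 at 24 °C → α = 3×10⁻⁴ K⁻¹
Layer 2 at 12 °C → α = 1.9×10⁻⁴ K⁻¹
Layer 3 at 1.7 °C → α = 0.96×10⁻⁴ K⁻¹
0–210 m: 210 × 1.9 × 3×10⁻⁴ = 0.11970 m
210–1020 m: 1.9×10⁻⁴ × 1.3 × 810 = 0.20007 m
Layer 3: 1100 × 0.62 × 0.96×10⁻⁴ = 0.065472 m
Δh = 0.11970 + 0.20007 + 0.065472 = 0.385242 m ≈ 385 mm

385 mm of thermosteric rise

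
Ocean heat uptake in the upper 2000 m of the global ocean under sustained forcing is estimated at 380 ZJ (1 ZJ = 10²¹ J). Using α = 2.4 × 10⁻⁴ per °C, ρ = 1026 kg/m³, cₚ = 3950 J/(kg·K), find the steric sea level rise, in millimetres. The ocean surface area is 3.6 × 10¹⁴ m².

Δh ≈ 62.5 mm

Per unit area: Q = 380×10²¹ / (3.6×10¹⁴) ≈ 1.056×10⁹ J/m²
Δh = αQ/(ρcₚ) = 2.4×10⁻⁴ × 1.056×10⁹ / (1026 × 3950) ≈ 0.062536 m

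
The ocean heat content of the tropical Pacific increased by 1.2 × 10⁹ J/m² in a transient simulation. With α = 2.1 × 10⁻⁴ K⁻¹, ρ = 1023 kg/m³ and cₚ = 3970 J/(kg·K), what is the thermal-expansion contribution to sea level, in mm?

Δh = αQ/(ρcₚ) = 2.1×10⁻⁴ × 1.2×10⁹ / (1023 × 3970) ≈ 0.062049 m

Δh = 62 mm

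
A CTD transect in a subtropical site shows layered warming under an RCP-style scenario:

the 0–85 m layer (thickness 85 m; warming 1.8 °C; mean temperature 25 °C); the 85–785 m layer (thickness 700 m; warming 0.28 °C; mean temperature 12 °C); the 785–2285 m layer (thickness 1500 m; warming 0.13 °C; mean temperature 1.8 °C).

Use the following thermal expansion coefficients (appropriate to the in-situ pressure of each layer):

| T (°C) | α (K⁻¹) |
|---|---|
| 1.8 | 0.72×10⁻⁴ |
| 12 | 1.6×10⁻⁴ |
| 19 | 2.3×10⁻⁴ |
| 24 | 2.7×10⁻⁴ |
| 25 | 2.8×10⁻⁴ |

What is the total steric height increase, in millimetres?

88.2 mm

Layer 1 at 25 °C → α = 2.8×10⁻⁴ K⁻¹
Layer 2 at 12 °C → α = 1.6×10⁻⁴ K⁻¹
Layer 3 at 1.8 °C → α = 0.72×10⁻⁴ K⁻¹
Layer 1: 1.8 × 2.8×10⁻⁴ × 85 = 0.04284 m
Layer 2: 0.28 × 1.6×10⁻⁴ × 700 = 0.03136 m
Layer 3: 0.72×10⁻⁴ × 0.13 × 1500 = 0.01404 m
Δh = 0.04284 + 0.03136 + 0.01404 = 0.08824 m ≈ 88.2 mm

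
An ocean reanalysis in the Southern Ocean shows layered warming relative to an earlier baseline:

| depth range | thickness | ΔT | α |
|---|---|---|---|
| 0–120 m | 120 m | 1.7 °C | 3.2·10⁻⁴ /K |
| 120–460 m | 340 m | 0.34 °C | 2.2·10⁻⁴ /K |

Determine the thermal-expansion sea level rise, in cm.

Δh ≈ 9.07 cm

120 × 3.2×10⁻⁴ × 1.7 = 0.06528 m
2.2×10⁻⁴ × 340 × 0.34 = 0.025432 m
Δh = 0.06528 + 0.025432 = 0.090712 m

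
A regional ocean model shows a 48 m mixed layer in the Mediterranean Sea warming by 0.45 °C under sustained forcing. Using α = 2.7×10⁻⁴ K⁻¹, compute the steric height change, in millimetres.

5.83 mm of thermosteric rise

Δh = αΔT·H = 2.7×10⁻⁴ × 0.45 × 48 = 0.005832 m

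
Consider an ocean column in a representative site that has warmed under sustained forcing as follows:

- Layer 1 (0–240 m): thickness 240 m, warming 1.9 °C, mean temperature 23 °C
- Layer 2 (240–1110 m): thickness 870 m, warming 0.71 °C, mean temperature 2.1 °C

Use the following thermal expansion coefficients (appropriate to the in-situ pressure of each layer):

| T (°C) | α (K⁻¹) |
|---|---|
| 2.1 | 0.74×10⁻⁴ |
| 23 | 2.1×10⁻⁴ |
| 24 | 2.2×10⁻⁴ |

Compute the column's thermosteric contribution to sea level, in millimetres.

about 141 mm

Layer 1 at 23 °C → α = 2.1×10⁻⁴ K⁻¹
Layer 2 at 2.1 °C → α = 0.74×10⁻⁴ K⁻¹
Layer 1: 240 × 2.1×10⁻⁴ × 1.9 = 0.09576 m
Layer 2: 0.74×10⁻⁴ × 0.71 × 870 = 0.0457098 m
Δh = 0.09576 + 0.0457098 = 0.1414698 m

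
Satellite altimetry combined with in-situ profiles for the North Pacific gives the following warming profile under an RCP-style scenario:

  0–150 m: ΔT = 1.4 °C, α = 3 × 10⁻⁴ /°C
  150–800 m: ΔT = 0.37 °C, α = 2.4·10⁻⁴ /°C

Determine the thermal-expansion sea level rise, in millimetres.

0–150 m: 3×10⁻⁴ × 150 × 1.4 = 0.06300 m
150–800 m: 650 × 0.37 × 2.4×10⁻⁴ = 0.05772 m
Δh = 0.06300 + 0.05772 = 0.12072 m

Δh = 120 mm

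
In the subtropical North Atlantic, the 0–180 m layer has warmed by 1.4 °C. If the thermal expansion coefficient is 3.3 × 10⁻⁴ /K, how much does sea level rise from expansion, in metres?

0.083 m of thermosteric rise

Δh = αΔT·H = 3.3×10⁻⁴ × 1.4 × 180 = 0.08316 m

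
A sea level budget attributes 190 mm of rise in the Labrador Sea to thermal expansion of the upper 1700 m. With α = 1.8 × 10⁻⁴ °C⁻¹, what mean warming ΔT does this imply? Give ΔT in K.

ΔT = Δh/(αH) = 0.19 / (1.8×10⁻⁴ × 1700) ≈ 0.6209 K

ΔT ≈ 0.621 K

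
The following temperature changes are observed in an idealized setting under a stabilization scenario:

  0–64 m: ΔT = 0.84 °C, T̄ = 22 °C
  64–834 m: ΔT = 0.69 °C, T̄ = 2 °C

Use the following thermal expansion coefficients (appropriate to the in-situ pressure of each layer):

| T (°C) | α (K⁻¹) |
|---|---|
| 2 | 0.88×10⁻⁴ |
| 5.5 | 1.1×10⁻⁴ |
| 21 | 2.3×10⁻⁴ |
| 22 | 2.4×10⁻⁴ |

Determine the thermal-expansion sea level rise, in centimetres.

Layer 1 at 22 °C → α = 2.4×10⁻⁴ K⁻¹
Layer 2 at 2 °C → α = 0.88×10⁻⁴ K⁻¹
0–64 m: 2.4×10⁻⁴ × 64 × 0.84 = 0.0129024 m
64–834 m: 0.88×10⁻⁴ × 770 × 0.69 = 0.0467544 m
Δh = 0.0129024 + 0.0467544 = 0.0596568 m ≈ 6.0 cm

6.0 cm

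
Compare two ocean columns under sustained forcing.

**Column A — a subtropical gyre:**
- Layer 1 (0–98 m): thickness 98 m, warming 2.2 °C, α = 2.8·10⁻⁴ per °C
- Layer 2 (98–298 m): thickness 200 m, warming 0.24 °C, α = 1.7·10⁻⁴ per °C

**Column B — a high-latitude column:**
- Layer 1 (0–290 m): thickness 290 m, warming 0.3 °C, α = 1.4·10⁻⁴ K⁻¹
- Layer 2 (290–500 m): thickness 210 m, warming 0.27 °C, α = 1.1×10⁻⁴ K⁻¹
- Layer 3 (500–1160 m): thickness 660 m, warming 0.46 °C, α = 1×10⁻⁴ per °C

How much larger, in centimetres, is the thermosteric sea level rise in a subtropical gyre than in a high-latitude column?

A 2.2 × 2.8×10⁻⁴ × 98 = 0.060368 m
A Layer 2: 1.7×10⁻⁴ × 0.24 × 200 = 0.00816 m
A total: 0.068528 m
B Layer 1: 290 × 1.4×10⁻⁴ × 0.3 = 0.01218 m
B Layer 2: 210 × 0.27 × 1.1×10⁻⁴ = 0.006237 m
B Layer 3: 1×10⁻⁴ × 0.46 × 660 = 0.03036 m
B total: 0.048777 m
Difference: 0.068528 − 0.048777 = 0.019751 m

Δh_A − Δh_B ≈ 2.0 cm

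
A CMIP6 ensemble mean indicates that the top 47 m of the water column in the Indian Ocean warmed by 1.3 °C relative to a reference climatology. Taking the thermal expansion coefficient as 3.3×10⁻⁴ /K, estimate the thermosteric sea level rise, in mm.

Δh = αΔT·H = 3.3×10⁻⁴ × 1.3 × 47 = 0.020163 m

Δh = 20.2 mm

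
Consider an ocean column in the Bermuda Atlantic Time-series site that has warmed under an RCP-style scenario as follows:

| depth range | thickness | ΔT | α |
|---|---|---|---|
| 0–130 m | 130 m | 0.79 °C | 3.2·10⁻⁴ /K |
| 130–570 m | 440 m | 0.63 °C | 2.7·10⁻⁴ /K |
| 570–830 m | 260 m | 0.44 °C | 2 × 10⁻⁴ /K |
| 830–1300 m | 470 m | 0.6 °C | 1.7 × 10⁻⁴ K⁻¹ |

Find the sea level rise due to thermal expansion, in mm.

0–130 m: 0.79 × 3.2×10⁻⁴ × 130 = 0.032864 m
2.7×10⁻⁴ × 440 × 0.63 = 0.074844 m
Layer 3: 260 × 2×10⁻⁴ × 0.44 = 0.02288 m
830–1300 m: 1.7×10⁻⁴ × 0.6 × 470 = 0.04794 m
Δh = 0.032864 + 0.074844 + 0.02288 + 0.04794 = 0.178528 m

Δh ≈ 179 mm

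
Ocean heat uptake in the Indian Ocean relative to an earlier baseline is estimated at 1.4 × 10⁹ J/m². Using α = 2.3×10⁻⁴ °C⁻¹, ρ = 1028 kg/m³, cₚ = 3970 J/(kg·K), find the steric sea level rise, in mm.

78.9 mm of thermosteric rise

Δh = αQ/(ρcₚ) = 2.3×10⁻⁴ × 1.4×10⁹ / (1028 × 3970) ≈ 0.078899 m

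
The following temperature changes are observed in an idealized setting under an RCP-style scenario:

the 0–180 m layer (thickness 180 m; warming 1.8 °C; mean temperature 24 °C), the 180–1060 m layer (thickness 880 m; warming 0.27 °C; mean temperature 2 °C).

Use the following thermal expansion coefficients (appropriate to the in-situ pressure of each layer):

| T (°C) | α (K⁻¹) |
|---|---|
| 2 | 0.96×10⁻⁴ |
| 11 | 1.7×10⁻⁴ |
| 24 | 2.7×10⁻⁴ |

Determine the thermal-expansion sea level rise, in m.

about 0.110 m

Layer 1 at 24 °C → α = 2.7×10⁻⁴ K⁻¹
Layer 2 at 2 °C → α = 0.96×10⁻⁴ K⁻¹
Layer 1: 1.8 × 180 × 2.7×10⁻⁴ = 0.08748 m
180–1060 m: 0.27 × 0.96×10⁻⁴ × 880 = 0.0228096 m
Δh = 0.08748 + 0.0228096 = 0.1102896 m ≈ 0.110 m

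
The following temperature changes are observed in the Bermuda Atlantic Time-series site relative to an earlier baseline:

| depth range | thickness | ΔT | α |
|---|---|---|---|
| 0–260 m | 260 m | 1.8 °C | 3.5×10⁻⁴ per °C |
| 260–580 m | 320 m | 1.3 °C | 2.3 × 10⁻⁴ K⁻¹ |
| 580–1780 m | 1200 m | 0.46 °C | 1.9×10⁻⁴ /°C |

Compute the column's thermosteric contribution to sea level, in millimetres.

364 mm of thermosteric rise

3.5×10⁻⁴ × 260 × 1.8 = 0.16380 m
Layer 2: 1.3 × 2.3×10⁻⁴ × 320 = 0.09568 m
1200 × 0.46 × 1.9×10⁻⁴ = 0.10488 m
Δh = 0.16380 + 0.09568 + 0.10488 = 0.36436 m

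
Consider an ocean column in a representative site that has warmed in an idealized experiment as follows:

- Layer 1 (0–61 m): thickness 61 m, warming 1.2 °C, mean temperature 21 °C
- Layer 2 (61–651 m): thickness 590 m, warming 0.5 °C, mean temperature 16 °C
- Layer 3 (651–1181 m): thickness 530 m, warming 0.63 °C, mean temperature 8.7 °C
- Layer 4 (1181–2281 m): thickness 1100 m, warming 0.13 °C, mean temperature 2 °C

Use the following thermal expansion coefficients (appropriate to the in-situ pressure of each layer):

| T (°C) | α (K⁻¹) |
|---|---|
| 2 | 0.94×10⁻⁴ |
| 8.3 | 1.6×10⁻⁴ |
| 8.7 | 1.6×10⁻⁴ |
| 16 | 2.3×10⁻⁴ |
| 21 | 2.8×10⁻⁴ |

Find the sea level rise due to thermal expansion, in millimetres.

Δh ≈ 155 mm

Layer 1 at 21 °C → α = 2.8×10⁻⁴ K⁻¹
Layer 2 at 16 °C → α = 2.3×10⁻⁴ K⁻¹
Layer 3 at 8.7 °C → α = 1.6×10⁻⁴ K⁻¹
Layer 4 at 2 °C → α = 0.94×10⁻⁴ K⁻¹
0–61 m: 1.2 × 2.8×10⁻⁴ × 61 = 0.020496 m
Layer 2: 2.3×10⁻⁴ × 0.5 × 590 = 0.06785 m
651–1181 m: 0.63 × 530 × 1.6×10⁻⁴ = 0.053424 m
1181–2281 m: 0.94×10⁻⁴ × 1100 × 0.13 = 0.013442 m
Δh = 0.020496 + 0.06785 + 0.053424 + 0.013442 = 0.155212 m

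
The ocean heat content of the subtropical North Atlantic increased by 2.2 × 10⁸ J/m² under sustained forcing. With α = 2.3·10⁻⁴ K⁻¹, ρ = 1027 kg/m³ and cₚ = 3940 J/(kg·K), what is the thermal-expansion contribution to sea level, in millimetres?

Δh = αQ/(ρcₚ) = 2.3×10⁻⁴ × 2.2×10⁸ / (1027 × 3940) ≈ 0.012505 m

Δh ≈ 12.5 mm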